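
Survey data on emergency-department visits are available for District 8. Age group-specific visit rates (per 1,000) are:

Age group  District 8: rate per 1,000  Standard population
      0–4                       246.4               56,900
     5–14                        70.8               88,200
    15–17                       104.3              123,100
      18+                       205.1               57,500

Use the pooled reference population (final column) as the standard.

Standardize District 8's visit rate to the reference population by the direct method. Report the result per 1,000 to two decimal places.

Standard total = 325,700; weights = 0.1747, 0.2708, 0.3780, 0.1765.
Standardized rate: 0.1747×246.4 + 0.2708×70.8 + 0.3780×104.3 + 0.1765×205.1 = 137.8486 per 1,000.

137.85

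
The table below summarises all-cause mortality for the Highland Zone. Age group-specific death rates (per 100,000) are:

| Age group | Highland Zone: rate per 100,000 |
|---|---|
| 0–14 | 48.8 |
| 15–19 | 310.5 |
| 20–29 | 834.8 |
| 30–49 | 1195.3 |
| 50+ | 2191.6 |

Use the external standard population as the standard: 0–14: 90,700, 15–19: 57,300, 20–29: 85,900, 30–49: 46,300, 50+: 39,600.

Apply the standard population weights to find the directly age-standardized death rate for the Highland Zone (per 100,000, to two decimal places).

738.14

Standard total = 319,800; weights = 0.2836, 0.1792, 0.2686, 0.1448, 0.1238.
Standardized rate: 0.2836×48.8 + 0.1792×310.5 + 0.2686×834.8 + 0.1448×1195.3 + 0.1238×2191.6 = 738.1391 per 100,000.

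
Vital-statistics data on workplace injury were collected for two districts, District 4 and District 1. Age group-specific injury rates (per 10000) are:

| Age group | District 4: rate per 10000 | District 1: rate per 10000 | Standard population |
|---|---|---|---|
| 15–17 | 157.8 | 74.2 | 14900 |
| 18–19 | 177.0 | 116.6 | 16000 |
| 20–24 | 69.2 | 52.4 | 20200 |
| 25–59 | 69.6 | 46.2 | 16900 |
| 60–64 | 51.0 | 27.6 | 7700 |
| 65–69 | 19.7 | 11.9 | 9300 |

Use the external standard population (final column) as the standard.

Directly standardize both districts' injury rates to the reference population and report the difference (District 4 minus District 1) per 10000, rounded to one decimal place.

37.6

Standard total = 85000; weights = 0.1753, 0.1882, 0.2376, 0.1988, 0.0906, 0.1094.
District 4: 0.1753×157.8 + 0.1882×177.0 + 0.2376×69.2 + 0.1988×69.6 + 0.0906×51.0 + 0.1094×19.7 = 98.0378 per 10000.
District 1: 0.1753×74.2 + 0.1882×116.6 + 0.2376×52.4 + 0.1988×46.2 + 0.0906×27.6 + 0.1094×11.9 = 60.3956 per 10000.
Difference = 98.0378 − 60.3956 = 37.6421.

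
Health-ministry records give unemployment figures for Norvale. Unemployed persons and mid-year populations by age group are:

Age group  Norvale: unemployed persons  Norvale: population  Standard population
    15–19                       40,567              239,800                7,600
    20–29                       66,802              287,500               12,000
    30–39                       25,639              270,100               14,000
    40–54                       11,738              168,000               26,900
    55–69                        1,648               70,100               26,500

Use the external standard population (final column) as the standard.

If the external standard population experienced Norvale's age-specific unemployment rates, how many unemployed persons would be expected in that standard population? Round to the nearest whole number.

7905

Age-specific rates per 1,000 for Norvale: 169.170, 232.355, 94.924, 69.869, 23.509.
Expected unemployed persons = Σ (standard pop × age-specific rate ÷ 1,000)
= 7,600×169.170/1,000 + 12,000×232.355/1,000 + 14,000×94.924/1,000 + 26,900×69.869/1,000 + 26,500×23.509/1,000
= 1285.69 + 2788.26 + 1328.94 + 1879.48 + 623.00 = 7905.36.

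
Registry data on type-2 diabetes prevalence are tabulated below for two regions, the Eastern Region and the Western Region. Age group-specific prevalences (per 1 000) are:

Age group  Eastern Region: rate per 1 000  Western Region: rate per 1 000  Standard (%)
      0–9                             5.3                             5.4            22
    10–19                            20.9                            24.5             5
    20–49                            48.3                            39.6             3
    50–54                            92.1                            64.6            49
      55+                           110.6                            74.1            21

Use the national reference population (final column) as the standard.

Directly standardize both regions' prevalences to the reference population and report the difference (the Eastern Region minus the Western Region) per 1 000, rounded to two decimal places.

Standard weights: 0.22, 0.05, 0.03, 0.49, 0.21.
The Eastern Region: 0.2200×5.3 + 0.0500×20.9 + 0.0300×48.3 + 0.4900×92.1 + 0.2100×110.6 = 72.0150 per 1 000.
The Western Region: 0.2200×5.4 + 0.0500×24.5 + 0.0300×39.6 + 0.4900×64.6 + 0.2100×74.1 = 50.8160 per 1 000.
Difference = 72.0150 − 50.8160 = 21.1990.

21.20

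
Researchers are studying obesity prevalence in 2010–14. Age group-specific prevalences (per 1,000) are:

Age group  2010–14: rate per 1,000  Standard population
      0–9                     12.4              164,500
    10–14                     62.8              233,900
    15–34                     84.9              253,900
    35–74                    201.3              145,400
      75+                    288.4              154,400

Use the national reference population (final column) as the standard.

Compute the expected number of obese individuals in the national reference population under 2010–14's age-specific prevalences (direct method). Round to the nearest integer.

112083

Expected obese individuals = Σ (standard pop × age-specific rate ÷ 1,000)
= 164,500×12.4/1,000 + 233,900×62.8/1,000 + 253,900×84.9/1,000 + 145,400×201.3/1,000 + 154,400×288.4/1,000
= 2039.80 + 14688.92 + 21556.11 + 29269.02 + 44528.96 = 112082.81.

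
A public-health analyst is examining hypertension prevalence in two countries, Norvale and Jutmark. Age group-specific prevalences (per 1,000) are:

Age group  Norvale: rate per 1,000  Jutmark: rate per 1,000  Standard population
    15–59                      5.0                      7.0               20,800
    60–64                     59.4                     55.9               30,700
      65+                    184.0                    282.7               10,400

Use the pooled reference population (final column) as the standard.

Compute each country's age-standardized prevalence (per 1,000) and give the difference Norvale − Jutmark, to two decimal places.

-15.52

Standard total = 61,900; weights = 0.3360, 0.4960, 0.1680.
Norvale: 0.3360×5.0 + 0.4960×59.4 + 0.1680×184.0 = 62.0546 per 1,000.
Jutmark: 0.3360×7.0 + 0.4960×55.9 + 0.1680×282.7 = 77.5737 per 1,000.
Difference = 62.0546 − 77.5737 = -15.5191.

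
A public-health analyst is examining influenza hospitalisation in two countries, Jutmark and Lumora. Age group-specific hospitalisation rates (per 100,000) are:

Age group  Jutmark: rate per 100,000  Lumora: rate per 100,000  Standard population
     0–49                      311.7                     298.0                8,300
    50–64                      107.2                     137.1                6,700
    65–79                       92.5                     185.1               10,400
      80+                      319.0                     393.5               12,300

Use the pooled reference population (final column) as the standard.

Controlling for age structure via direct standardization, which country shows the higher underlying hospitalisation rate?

Lumora

Standard total = 37,700; weights = 0.2202, 0.1777, 0.2759, 0.3263.
Jutmark: 0.2202×311.7 + 0.1777×107.2 + 0.2759×92.5 + 0.3263×319.0 = 217.2692 per 100,000.
Lumora: 0.2202×298.0 + 0.1777×137.1 + 0.2759×185.1 + 0.3263×393.5 = 269.4180 per 100,000.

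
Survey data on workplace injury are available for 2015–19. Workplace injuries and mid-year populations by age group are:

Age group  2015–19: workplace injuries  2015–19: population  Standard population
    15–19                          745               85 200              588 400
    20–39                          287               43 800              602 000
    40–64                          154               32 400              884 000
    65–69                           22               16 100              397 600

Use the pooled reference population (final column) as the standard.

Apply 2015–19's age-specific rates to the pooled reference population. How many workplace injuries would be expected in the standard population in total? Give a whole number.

Age-specific rates per 10 000 for 2015–19: 87.44, 65.53, 47.53, 13.66.
Expected workplace injuries = Σ (standard pop × age-specific rate ÷ 10 000)
= 588 400×87.44/10 000 + 602 000×65.53/10 000 + 884 000×47.53/10 000 + 397 600×13.66/10 000
= 5145.05 + 3944.61 + 4201.73 + 543.30 = 13834.69.

13835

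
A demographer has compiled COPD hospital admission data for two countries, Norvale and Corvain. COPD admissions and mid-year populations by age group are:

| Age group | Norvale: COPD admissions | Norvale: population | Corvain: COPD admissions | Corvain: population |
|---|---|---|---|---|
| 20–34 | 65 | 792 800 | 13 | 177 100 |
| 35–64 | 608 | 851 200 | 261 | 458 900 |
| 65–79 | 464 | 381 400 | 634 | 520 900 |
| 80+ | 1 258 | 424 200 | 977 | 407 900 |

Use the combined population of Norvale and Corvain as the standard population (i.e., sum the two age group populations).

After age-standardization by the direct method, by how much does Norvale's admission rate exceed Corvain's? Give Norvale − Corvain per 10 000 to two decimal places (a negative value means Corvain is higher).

1.68

Age-specific rates per 10 000 for Norvale: 0.82, 7.14, 12.17, 29.66.
For Corvain: 0.73, 5.69, 12.17, 23.95.
Combined standard total = 4 014 400; weights = 0.2416, 0.3264, 0.2248, 0.2073.
Norvale: 0.2416×0.82 + 0.3264×7.14 + 0.2248×12.17 + 0.2073×29.66 = 11.4106 per 10 000.
Corvain: 0.2416×0.73 + 0.3264×5.69 + 0.2248×12.17 + 0.2073×23.95 = 9.7339 per 10 000.
Difference = 11.4106 − 9.7339 = 1.6767.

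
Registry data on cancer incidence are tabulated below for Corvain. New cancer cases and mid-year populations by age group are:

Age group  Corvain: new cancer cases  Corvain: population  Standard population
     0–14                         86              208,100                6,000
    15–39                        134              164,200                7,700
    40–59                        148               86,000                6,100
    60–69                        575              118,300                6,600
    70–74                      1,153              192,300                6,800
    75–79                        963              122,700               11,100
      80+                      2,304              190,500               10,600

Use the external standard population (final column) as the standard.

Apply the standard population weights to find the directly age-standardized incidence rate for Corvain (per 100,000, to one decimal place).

560.0

Age-specific rates per 100,000 for Corvain: 41.33, 81.61, 172.09, 486.05, 599.58, 784.84, 1209.45.
Standard total = 54,900; weights = 0.1093, 0.1403, 0.1111, 0.1202, 0.1239, 0.2022, 0.1931.
Standardized rate: 0.1093×41.33 + 0.1403×81.61 + 0.1111×172.09 + 0.1202×486.05 + 0.1239×599.58 + 0.2022×784.84 + 0.1931×1209.45 = 559.9839 per 100,000.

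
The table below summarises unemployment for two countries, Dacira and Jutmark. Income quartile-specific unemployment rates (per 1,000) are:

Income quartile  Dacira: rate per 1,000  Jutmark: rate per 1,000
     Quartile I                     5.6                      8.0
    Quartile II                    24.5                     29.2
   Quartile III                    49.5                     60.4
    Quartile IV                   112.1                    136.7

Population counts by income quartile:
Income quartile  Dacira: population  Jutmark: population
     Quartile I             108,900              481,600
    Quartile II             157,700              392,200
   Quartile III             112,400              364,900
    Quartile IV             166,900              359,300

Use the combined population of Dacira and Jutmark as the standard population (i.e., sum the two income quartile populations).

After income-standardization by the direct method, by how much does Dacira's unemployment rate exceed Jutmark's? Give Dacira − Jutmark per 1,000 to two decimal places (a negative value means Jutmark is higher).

Combined standard total = 2,143,900; weights = 0.2754, 0.2565, 0.2226, 0.2454.
Dacira: 0.2754×5.6 + 0.2565×24.5 + 0.2226×49.5 + 0.2454×112.1 = 46.3607 per 1,000.
Jutmark: 0.2754×8.0 + 0.2565×29.2 + 0.2226×60.4 + 0.2454×136.7 = 56.6918 per 1,000.
Difference = 46.3607 − 56.6918 = -10.3311.

-10.33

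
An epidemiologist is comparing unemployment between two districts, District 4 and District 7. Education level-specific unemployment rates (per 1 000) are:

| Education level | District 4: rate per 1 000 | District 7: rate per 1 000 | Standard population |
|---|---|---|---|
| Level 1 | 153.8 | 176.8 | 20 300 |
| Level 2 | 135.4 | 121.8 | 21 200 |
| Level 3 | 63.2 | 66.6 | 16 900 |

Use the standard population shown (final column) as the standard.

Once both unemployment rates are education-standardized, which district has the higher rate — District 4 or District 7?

District 7

Standard total = 58 400; weights = 0.3476, 0.3630, 0.2894.
District 4: 0.3476×153.8 + 0.3630×135.4 + 0.2894×63.2 = 120.9024 per 1 000.
District 7: 0.3476×176.8 + 0.3630×121.8 + 0.2894×66.6 = 124.9442 per 1 000.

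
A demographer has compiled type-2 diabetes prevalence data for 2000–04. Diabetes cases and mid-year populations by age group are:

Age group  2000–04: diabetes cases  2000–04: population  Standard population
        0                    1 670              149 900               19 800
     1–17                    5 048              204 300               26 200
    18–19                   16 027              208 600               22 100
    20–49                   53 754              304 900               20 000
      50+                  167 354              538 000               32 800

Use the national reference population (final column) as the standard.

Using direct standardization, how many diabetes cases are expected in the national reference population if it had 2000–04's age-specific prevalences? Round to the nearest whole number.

16295

Age-specific rates per 1 000 for 2000–04: 11.141, 24.709, 76.831, 176.300, 311.067.
Expected diabetes cases = Σ (standard pop × age-specific rate ÷ 1 000)
= 19 800×11.141/1 000 + 26 200×24.709/1 000 + 22 100×76.831/1 000 + 20 000×176.300/1 000 + 32 800×311.067/1 000
= 220.59 + 647.37 + 1697.97 + 3526.01 + 10202.99 = 16294.93.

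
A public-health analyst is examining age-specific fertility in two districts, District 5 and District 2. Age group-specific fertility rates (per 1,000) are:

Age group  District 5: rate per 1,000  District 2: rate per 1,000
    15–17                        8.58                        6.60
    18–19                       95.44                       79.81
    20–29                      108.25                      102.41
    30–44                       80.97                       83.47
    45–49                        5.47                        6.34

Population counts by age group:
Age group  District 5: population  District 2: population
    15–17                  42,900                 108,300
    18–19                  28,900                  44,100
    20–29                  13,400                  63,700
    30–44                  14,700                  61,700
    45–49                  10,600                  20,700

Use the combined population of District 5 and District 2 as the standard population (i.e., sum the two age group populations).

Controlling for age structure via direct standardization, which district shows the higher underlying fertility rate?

Combined standard total = 409,000; weights = 0.3697, 0.1785, 0.1885, 0.1868, 0.0765.
District 5: 0.3697×8.58 + 0.1785×95.44 + 0.1885×108.25 + 0.1868×80.97 + 0.0765×5.47 = 56.1560 per 1,000.
District 2: 0.3697×6.60 + 0.1785×79.81 + 0.1885×102.41 + 0.1868×83.47 + 0.0765×6.34 = 52.0670 per 1,000.
The crude rates (52.72 vs 53.73) would put District 2 higher, but that reflects its age composition; once standardized to a common age structure, District 5 has the higher underlying rate.

District 5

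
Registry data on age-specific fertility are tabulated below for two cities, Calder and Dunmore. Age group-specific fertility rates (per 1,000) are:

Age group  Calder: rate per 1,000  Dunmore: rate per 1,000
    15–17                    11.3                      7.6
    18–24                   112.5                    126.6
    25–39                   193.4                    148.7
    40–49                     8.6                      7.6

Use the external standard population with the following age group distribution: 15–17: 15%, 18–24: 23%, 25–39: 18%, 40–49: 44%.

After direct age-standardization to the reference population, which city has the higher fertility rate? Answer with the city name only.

Calder

Standard weights: 0.15, 0.23, 0.18, 0.44.
Calder: 0.1500×11.3 + 0.2300×112.5 + 0.1800×193.4 + 0.4400×8.6 = 66.1660 per 1,000.
Dunmore: 0.1500×7.6 + 0.2300×126.6 + 0.1800×148.7 + 0.4400×7.6 = 60.3680 per 1,000.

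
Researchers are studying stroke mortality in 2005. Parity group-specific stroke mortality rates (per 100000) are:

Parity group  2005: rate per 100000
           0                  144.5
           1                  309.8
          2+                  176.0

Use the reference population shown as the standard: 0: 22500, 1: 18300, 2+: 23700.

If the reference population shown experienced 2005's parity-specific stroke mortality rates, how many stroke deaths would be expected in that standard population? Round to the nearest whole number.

Expected stroke deaths = Σ (standard pop × parity-specific rate ÷ 100000)
= 22500×144.5/100000 + 18300×309.8/100000 + 23700×176.0/100000
= 32.51 + 56.69 + 41.71 = 130.92.

131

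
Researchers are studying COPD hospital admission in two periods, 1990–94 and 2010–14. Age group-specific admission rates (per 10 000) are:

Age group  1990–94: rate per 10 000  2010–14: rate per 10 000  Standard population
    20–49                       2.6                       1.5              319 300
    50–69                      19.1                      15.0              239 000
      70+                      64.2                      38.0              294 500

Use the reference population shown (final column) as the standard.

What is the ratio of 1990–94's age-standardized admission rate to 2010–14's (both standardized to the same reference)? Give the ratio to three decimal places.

1.593

Standard total = 852 800; weights = 0.3744, 0.2803, 0.3453.
1990–94: 0.3744×2.6 + 0.2803×19.1 + 0.3453×64.2 = 28.4967 per 10 000.
2010–14: 0.3744×1.5 + 0.2803×15.0 + 0.3453×38.0 = 17.8881 per 10 000.
Ratio = 28.4967 ÷ 17.8881 = 1.59306.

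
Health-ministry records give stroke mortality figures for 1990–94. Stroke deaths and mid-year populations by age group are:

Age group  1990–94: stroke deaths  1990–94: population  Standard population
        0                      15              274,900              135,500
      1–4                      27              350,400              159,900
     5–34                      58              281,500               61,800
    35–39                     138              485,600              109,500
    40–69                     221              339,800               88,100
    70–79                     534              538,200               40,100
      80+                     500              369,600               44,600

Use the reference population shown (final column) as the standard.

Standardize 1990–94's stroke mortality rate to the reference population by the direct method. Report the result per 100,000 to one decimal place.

Age-specific rates per 100,000 for 1990–94: 5.46, 7.71, 20.60, 28.42, 65.04, 99.22, 135.28.
Standard total = 639,500; weights = 0.2119, 0.2500, 0.0966, 0.1712, 0.1378, 0.0627, 0.0697.
Standardized rate: 0.2119×5.46 + 0.2500×7.71 + 0.0966×20.60 + 0.1712×28.42 + 0.1378×65.04 + 0.0627×99.22 + 0.0697×135.28 = 34.5563 per 100,000.

34.6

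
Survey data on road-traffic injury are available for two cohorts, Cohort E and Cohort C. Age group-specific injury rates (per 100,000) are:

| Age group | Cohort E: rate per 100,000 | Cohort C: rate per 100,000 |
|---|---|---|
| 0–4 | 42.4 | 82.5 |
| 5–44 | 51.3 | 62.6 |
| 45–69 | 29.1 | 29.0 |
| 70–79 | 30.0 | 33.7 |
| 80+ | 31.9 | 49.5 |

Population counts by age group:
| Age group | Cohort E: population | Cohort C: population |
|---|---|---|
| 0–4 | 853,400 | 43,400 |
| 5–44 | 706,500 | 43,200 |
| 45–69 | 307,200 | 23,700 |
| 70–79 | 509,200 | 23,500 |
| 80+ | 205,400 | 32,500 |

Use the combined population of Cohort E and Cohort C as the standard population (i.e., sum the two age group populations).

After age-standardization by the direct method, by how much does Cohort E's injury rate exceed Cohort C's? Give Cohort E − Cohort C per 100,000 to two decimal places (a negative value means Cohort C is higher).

-18.40

Combined standard total = 2,748,000; weights = 0.3263, 0.2728, 0.1204, 0.1939, 0.0866.
Cohort E: 0.3263×42.4 + 0.2728×51.3 + 0.1204×29.1 + 0.1939×30.0 + 0.0866×31.9 = 39.9138 per 100,000.
Cohort C: 0.3263×82.5 + 0.2728×62.6 + 0.1204×29.0 + 0.1939×33.7 + 0.0866×49.5 = 58.3120 per 100,000.
Difference = 39.9138 − 58.3120 = -18.3982.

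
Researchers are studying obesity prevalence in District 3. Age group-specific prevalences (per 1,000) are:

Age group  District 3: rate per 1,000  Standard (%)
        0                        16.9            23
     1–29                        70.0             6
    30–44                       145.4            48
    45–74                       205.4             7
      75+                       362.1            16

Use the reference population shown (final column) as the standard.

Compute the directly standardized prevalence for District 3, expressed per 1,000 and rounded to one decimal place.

Standard weights: 0.23, 0.06, 0.48, 0.07, 0.16.
Standardized rate: 0.2300×16.9 + 0.0600×70.0 + 0.4800×145.4 + 0.0700×205.4 + 0.1600×362.1 = 150.1930 per 1,000.

150.2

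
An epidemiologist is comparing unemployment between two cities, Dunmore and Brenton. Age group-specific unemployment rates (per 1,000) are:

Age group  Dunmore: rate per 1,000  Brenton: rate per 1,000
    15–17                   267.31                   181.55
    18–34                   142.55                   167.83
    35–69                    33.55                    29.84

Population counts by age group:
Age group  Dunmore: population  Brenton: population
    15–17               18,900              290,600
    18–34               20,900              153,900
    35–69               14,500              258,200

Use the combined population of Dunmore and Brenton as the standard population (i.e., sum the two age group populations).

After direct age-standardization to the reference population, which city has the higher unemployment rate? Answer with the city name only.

Dunmore

Combined standard total = 757,000; weights = 0.4089, 0.2309, 0.3602.
Dunmore: 0.4089×267.31 + 0.2309×142.55 + 0.3602×33.55 = 154.2923 per 1,000.
Brenton: 0.4089×181.55 + 0.2309×167.83 + 0.3602×29.84 = 123.7302 per 1,000.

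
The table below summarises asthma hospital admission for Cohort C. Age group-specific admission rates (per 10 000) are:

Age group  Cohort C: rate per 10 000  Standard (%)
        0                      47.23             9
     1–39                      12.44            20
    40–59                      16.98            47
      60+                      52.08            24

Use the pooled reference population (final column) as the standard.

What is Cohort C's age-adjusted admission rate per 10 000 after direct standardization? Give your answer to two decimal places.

27.22

Standard weights: 0.09, 0.20, 0.47, 0.24.
Standardized rate: 0.0900×47.23 + 0.2000×12.44 + 0.4700×16.98 + 0.2400×52.08 = 27.2185 per 10 000.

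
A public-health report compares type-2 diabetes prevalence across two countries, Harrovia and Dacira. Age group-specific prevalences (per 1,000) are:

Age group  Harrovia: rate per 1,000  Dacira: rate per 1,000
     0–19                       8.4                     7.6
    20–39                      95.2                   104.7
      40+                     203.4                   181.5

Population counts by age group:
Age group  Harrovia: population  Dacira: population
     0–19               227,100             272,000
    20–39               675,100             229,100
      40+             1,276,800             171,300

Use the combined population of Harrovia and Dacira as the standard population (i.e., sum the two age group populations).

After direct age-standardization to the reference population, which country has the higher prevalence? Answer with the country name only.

Combined standard total = 2,851,400; weights = 0.1750, 0.3171, 0.5079.
Harrovia: 0.1750×8.4 + 0.3171×95.2 + 0.5079×203.4 = 134.9568 per 1,000.
Dacira: 0.1750×7.6 + 0.3171×104.7 + 0.5079×181.5 = 126.7072 per 1,000.

Harrovia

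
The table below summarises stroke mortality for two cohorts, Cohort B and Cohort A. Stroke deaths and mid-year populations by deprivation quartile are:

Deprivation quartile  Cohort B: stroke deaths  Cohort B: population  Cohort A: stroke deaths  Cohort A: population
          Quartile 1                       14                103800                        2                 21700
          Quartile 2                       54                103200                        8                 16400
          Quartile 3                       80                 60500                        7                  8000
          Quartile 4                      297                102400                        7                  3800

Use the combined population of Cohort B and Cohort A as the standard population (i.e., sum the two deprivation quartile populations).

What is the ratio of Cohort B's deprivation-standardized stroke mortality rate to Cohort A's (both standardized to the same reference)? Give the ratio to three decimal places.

1.469

Deprivation-specific rates per 100000 for Cohort B: 13.49, 52.33, 132.23, 290.04.
For Cohort A: 9.22, 48.78, 87.50, 184.21.
Combined standard total = 419800; weights = 0.2990, 0.2849, 0.1632, 0.2530.
Cohort B: 0.2990×13.49 + 0.2849×52.33 + 0.1632×132.23 + 0.2530×290.04 = 113.8895 per 100000.
Cohort A: 0.2990×9.22 + 0.2849×48.78 + 0.1632×87.50 + 0.2530×184.21 = 77.5315 per 100000.
Ratio = 113.8895 ÷ 77.5315 = 1.46894.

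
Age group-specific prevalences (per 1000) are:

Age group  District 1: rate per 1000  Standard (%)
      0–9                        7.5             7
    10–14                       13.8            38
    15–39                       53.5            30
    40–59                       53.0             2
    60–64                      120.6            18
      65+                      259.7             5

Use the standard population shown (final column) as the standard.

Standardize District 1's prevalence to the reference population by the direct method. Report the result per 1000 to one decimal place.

Standard weights: 0.07, 0.38, 0.30, 0.02, 0.18, 0.05.
Standardized rate: 0.0700×7.5 + 0.3800×13.8 + 0.3000×53.5 + 0.0200×53.0 + 0.1800×120.6 + 0.0500×259.7 = 57.5720 per 1000.

57.6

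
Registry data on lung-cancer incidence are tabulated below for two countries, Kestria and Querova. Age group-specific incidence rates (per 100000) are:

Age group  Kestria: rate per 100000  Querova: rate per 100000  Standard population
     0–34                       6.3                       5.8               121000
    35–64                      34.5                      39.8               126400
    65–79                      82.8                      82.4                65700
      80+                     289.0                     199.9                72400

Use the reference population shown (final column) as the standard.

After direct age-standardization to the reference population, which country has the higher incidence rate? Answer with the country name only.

Standard total = 385500; weights = 0.3139, 0.3279, 0.1704, 0.1878.
Kestria: 0.3139×6.3 + 0.3279×34.5 + 0.1704×82.8 + 0.1878×289.0 = 81.6775 per 100000.
Querova: 0.3139×5.8 + 0.3279×39.8 + 0.1704×82.4 + 0.1878×199.9 = 66.4564 per 100000.

Kestria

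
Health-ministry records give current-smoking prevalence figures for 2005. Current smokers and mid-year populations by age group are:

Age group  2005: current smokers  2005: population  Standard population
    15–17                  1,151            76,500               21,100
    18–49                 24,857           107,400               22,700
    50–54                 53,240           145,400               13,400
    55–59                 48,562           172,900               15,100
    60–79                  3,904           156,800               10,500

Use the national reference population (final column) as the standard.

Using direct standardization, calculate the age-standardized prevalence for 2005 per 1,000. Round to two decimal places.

180.92

Age-specific rates per 1,000 for 2005: 15.046, 231.443, 366.162, 280.868, 24.898.
Standard total = 82,800; weights = 0.2548, 0.2742, 0.1618, 0.1824, 0.1268.
Standardized rate: 0.2548×15.046 + 0.2742×231.443 + 0.1618×366.162 + 0.1824×280.868 + 0.1268×24.898 = 180.9219 per 1,000.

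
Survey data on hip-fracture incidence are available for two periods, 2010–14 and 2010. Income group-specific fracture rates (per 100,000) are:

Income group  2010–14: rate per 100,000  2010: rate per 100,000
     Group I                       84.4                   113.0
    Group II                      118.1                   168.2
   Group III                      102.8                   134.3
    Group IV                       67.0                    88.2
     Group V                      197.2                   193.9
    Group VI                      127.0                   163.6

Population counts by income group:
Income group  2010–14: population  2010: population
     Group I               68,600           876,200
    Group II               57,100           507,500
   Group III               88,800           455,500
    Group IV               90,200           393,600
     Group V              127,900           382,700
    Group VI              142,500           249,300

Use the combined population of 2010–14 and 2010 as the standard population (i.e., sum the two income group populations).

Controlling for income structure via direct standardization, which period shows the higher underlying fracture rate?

2010

Combined standard total = 3,439,900; weights = 0.2747, 0.1641, 0.1582, 0.1406, 0.1484, 0.1139.
2010–14: 0.2747×84.4 + 0.1641×118.1 + 0.1582×102.8 + 0.1406×67.0 + 0.1484×197.2 + 0.1139×127.0 = 111.9910 per 100,000.
2010: 0.2747×113.0 + 0.1641×168.2 + 0.1582×134.3 + 0.1406×88.2 + 0.1484×193.9 + 0.1139×163.6 = 139.7141 per 100,000.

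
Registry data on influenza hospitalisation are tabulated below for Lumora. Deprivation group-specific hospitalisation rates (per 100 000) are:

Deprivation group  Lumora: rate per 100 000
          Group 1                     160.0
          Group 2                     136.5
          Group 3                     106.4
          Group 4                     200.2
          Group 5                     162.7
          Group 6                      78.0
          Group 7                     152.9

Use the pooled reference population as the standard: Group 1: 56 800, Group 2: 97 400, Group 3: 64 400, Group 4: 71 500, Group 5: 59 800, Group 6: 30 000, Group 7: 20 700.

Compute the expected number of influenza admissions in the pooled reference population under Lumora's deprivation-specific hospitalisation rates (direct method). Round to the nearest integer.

Expected influenza admissions = Σ (standard pop × deprivation-specific rate ÷ 100 000)
= 56 800×160.0/100 000 + 97 400×136.5/100 000 + 64 400×106.4/100 000 + 71 500×200.2/100 000 + 59 800×162.7/100 000 + 30 000×78.0/100 000 + 20 700×152.9/100 000
= 90.88 + 132.95 + 68.52 + 143.14 + 97.29 + 23.40 + 31.65 = 587.84.

588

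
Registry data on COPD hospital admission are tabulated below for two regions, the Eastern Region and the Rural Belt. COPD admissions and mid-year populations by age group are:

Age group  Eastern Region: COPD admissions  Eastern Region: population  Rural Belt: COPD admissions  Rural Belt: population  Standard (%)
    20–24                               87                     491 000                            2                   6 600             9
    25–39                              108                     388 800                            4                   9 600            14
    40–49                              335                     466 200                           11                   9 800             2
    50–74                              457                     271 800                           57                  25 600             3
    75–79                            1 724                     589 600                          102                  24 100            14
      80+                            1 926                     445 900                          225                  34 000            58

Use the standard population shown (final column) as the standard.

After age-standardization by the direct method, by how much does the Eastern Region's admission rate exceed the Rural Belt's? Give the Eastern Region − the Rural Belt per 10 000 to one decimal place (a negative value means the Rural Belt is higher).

Age-specific rates per 10 000 for the Eastern Region: 1.77, 2.78, 7.19, 16.81, 29.24, 43.19.
For the Rural Belt: 3.03, 4.17, 11.22, 22.27, 42.32, 66.18.
Standard weights: 0.09, 0.14, 0.02, 0.03, 0.14, 0.58.
The Eastern Region: 0.0900×1.77 + 0.1400×2.78 + 0.0200×7.19 + 0.0300×16.81 + 0.1400×29.24 + 0.5800×43.19 = 30.3424 per 10 000.
The Rural Belt: 0.0900×3.03 + 0.1400×4.17 + 0.0200×11.22 + 0.0300×22.27 + 0.1400×42.32 + 0.5800×66.18 = 46.0562 per 10 000.
Difference = 30.3424 − 46.0562 = -15.7138.

-15.7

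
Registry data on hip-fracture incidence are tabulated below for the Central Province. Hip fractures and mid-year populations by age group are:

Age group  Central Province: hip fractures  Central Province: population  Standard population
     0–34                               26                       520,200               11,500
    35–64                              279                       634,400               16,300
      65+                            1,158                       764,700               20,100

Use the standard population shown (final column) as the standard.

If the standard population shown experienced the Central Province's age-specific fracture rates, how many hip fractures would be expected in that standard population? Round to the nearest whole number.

Age-specific rates per 100,000 for the Central Province: 5.00, 43.98, 151.43.
Expected hip fractures = Σ (standard pop × age-specific rate ÷ 100,000)
= 11,500×5.00/100,000 + 16,300×43.98/100,000 + 20,100×151.43/100,000
= 0.57 + 7.17 + 30.44 = 38.18.

38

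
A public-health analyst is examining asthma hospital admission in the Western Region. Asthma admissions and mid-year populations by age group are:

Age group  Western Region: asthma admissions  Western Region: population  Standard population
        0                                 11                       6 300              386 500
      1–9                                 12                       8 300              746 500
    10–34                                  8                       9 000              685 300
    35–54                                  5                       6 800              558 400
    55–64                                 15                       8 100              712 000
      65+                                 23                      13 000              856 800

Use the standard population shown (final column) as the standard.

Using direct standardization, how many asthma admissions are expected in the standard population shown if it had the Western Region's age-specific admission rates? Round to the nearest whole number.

Age-specific rates per 10 000 for the Western Region: 17.46, 14.46, 8.89, 7.35, 18.52, 17.69.
Expected asthma admissions = Σ (standard pop × age-specific rate ÷ 10 000)
= 386 500×17.46/10 000 + 746 500×14.46/10 000 + 685 300×8.89/10 000 + 558 400×7.35/10 000 + 712 000×18.52/10 000 + 856 800×17.69/10 000
= 674.84 + 1079.28 + 609.16 + 410.59 + 1318.52 + 1515.88 = 5608.26.

5608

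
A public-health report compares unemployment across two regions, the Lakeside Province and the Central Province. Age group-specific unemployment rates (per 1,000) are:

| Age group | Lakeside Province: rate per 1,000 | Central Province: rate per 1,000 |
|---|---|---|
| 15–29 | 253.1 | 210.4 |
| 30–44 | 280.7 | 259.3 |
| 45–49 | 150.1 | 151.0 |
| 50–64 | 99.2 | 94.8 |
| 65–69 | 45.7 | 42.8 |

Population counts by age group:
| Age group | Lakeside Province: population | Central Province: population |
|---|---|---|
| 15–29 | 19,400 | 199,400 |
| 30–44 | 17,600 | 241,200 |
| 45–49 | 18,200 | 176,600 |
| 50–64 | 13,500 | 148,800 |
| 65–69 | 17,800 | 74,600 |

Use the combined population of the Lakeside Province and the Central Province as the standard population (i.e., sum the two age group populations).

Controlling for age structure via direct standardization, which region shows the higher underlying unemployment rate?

Lakeside Province

Combined standard total = 927,100; weights = 0.2360, 0.2792, 0.2101, 0.1751, 0.0997.
The Lakeside Province: 0.2360×253.1 + 0.2792×280.7 + 0.2101×150.1 + 0.1751×99.2 + 0.0997×45.7 = 191.5497 per 1,000.
The Central Province: 0.2360×210.4 + 0.2792×259.3 + 0.2101×151.0 + 0.1751×94.8 + 0.0997×42.8 = 174.6283 per 1,000.
The crude rates (170.35 vs 176.62) would put the Central Province higher, but that reflects its age composition; once standardized to a common age structure, the Lakeside Province has the higher underlying rate.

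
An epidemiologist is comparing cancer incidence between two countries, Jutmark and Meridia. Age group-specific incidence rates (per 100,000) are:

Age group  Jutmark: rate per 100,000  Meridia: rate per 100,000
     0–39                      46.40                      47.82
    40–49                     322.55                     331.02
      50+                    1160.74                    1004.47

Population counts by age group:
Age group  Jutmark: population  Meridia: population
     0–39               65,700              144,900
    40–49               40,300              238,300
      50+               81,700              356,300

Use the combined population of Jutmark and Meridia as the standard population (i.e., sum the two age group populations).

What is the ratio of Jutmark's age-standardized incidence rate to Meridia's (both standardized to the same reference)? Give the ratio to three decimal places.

1.121

Combined standard total = 927,200; weights = 0.2271, 0.3005, 0.4724.
Jutmark: 0.2271×46.40 + 0.3005×322.55 + 0.4724×1160.74 = 655.7791 per 100,000.
Meridia: 0.2271×47.82 + 0.3005×331.02 + 0.4724×1004.47 = 584.8263 per 100,000.
Ratio = 655.7791 ÷ 584.8263 = 1.12132.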